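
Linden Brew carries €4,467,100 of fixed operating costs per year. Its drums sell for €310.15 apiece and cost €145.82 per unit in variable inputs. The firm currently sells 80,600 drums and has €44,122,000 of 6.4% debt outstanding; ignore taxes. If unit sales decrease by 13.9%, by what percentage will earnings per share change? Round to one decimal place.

At 80,600 units, contribution = 80,600 × €164.33 = €13,244,998.00.
Operating income = contribution − fixed costs = €13,244,998.00 − €4,467,100 = €8,777,898.00.
Interest = €2,823,808.00, so EBIT − I = €5,954,090.00.
DCL = total CM / (EBIT − I) = €13,244,998.00 / €5,954,090.00 = 2.2245.
%ΔEPS = DCL × %ΔSales = 2.2245 × -13.9% = -30.9%.

-30.9%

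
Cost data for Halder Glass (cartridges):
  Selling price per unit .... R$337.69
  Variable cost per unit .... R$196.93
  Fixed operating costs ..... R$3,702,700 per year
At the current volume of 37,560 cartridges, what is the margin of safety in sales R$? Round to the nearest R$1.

R$3,800,681

Each unit contributes R$337.69 − R$196.93 = R$140.76. Break-even units = R$3,702,700 ÷ R$140.76 = 26,305.06; break-even revenue = 26,305.06 × R$337.69 = R$8,882,955.12.
Actual sales revenue = 37,560 × R$337.69 = R$12,683,636.40.
Margin of safety = R$12,683,636.40 − R$8,882,955.12 = R$3,800,681.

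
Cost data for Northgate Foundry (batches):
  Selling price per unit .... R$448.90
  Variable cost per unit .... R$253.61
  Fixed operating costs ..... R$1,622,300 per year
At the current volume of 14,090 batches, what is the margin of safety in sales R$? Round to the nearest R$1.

R$2,595,929

Contribution margin per unit = R$448.90 − R$253.61 = R$195.29. Break-even units = R$1,622,300 ÷ R$195.29 = 8,307.13; break-even revenue = 8,307.13 × R$448.90 = R$3,729,072.00.
Current sales = 14,090 × R$448.90 = R$6,325,001.00.
Margin of safety = R$6,325,001.00 − R$3,729,072.00 = R$2,595,929.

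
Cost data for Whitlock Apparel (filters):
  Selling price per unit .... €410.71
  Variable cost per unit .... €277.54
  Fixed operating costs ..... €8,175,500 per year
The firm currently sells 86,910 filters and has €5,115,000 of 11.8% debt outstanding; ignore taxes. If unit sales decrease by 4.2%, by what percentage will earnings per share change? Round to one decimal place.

-17.4%

At 86,910 units, contribution = 86,910 × €133.17 = €11,573,804.70.
EBIT = €11,573,804.70 − €8,175,500 = €3,398,304.70.
Interest = €603,570.00, so EBIT − I = €2,794,734.70.
DCL = total CM / (EBIT − I) = €11,573,804.70 / €2,794,734.70 = 4.1413.
EPS therefore changes by 4.1413 × (-4.2%) = -17.4%.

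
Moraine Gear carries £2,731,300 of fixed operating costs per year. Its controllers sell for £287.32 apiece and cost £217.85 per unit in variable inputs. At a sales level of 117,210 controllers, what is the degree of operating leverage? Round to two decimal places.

Total contribution margin = 117,210 × £69.47 = £8,142,578.70.
Operating income = contribution − fixed costs = £8,142,578.70 − £2,731,300 = £5,411,278.70.
So DOL = total CM / EBIT = £8,142,578.70 / £5,411,278.70 = 1.5047.

1.50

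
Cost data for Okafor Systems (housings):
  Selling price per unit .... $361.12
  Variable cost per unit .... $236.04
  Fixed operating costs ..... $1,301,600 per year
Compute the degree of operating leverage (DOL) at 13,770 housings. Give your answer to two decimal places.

At 13,770 units, contribution = 13,770 × $125.08 = $1,722,351.60.
Operating income = contribution − fixed costs = $1,722,351.60 − $1,301,600 = $420,751.60.
DOL = contribution ÷ EBIT = $1,722,351.60 ÷ $420,751.60 = 4.0935.

4.09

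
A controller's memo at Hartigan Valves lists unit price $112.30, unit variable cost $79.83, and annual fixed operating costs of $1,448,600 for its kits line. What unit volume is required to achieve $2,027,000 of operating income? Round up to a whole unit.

107,041 kits

Contribution margin per unit = $112.30 − $79.83 = $32.47.
Units = (FC + target) / CM = ($1,448,600 + $2,027,000) / $32.47 = 107,040.34, so 107,041 kits.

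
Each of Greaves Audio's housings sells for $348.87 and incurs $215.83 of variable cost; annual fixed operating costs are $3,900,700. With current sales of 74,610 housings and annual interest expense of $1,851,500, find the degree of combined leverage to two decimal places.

2.38

At 74,610 units, contribution = 74,610 × $133.04 = $9,926,114.40.
EBIT = $9,926,114.40 − $3,900,700 = $6,025,414.40. Interest = $1,851,500.00, so EBIT − I = $4,173,914.40.
Degree of total leverage = total CM / (EBIT − interest) = $9,926,114.40 / $4,173,914.40 = 2.3781.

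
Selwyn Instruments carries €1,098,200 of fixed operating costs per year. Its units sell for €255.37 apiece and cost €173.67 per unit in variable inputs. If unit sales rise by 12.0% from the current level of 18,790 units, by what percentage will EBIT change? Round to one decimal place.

Total contribution margin = 18,790 × €81.70 = €1,535,143.00.
EBIT = €1,535,143.00 − €1,098,200 = €436,943.00.
Degree of operating leverage = €1,535,143.00 / €436,943.00 = 3.5134.
%ΔEBIT = DOL × %ΔSales = 3.5134 × +12.0% = +42.2%.

+42.2%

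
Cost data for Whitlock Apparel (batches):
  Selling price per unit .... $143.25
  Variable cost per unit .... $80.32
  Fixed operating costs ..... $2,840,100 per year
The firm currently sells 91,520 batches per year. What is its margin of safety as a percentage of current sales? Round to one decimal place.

50.7%

Unit CM = price − variable cost = $143.25 − $80.32 = $62.93. Break-even units = $2,840,100 ÷ $62.93 = 45,131.10; break-even revenue = 45,131.10 × $143.25 = $6,465,029.80.
Actual sales revenue = 91,520 × $143.25 = $13,110,240.00.
Margin of safety = ($13,110,240.00 − $6,465,029.80) ÷ $13,110,240.00 = 50.7%.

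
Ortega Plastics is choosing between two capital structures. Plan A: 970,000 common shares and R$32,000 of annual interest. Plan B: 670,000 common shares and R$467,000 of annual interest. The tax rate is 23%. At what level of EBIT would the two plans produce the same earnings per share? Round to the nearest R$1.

R$1,438,500

Set EPS_A = EPS_B: (EBIT − R$32,000)(1 − 0.23) ÷ 970,000 = (EBIT − R$467,000)(1 − 0.23) ÷ 670,000.
Cancelling (1 − t) and cross-multiplying: 670,000·(EBIT − 32,000) = 970,000·(EBIT − 467,000).
Solving, EBIT = (467,000·970,000 − 32,000·670,000) / (970,000 − 670,000) = 431,550,000,000 / 300,000 = 1,438,500.00.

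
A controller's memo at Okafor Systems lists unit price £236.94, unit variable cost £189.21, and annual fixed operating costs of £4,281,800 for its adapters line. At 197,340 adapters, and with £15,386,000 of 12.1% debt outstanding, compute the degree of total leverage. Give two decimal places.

At 197,340 units, contribution = 197,340 × £47.73 = £9,419,038.20.
Subtracting fixed costs: EBIT = £9,419,038.20 − £4,281,800 = £5,137,238.20. Interest = £1,861,706.00, so EBIT − I = £3,275,532.20.
Degree of total leverage = total CM / (EBIT − interest) = £9,419,038.20 / £3,275,532.20 = 2.8756.

2.88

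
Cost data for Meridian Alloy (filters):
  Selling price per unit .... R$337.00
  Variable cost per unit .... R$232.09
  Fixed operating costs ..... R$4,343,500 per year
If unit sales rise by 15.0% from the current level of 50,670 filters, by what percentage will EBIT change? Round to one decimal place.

+82.0%

Total contribution margin = 50,670 × R$104.91 = R$5,315,789.70.
EBIT = R$5,315,789.70 − R$4,343,500 = R$972,289.70.
So DOL = total CM / EBIT = R$5,315,789.70 / R$972,289.70 = 5.4673.
So EBIT moves 5.4673 × (+15.0%) = +82.0%.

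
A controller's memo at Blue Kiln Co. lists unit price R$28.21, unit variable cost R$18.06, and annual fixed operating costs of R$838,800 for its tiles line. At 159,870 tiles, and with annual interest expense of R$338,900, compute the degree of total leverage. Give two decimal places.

At 159,870 units, contribution = 159,870 × R$10.15 = R$1,622,680.50.
Operating income = contribution − fixed costs = R$1,622,680.50 − R$838,800 = R$783,880.50. Interest = R$338,900.00, so EBIT − I = R$444,980.50.
Degree of total leverage = total CM / (EBIT − interest) = R$1,622,680.50 / R$444,980.50 = 3.6466.

3.65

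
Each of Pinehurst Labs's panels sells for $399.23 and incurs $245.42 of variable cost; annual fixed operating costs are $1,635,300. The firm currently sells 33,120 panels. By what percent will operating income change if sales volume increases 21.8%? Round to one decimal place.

At 33,120 units, contribution = 33,120 × $153.81 = $5,094,187.20.
Operating income = contribution − fixed costs = $5,094,187.20 − $1,635,300 = $3,458,887.20.
Degree of operating leverage = $5,094,187.20 / $3,458,887.20 = 1.4728.
So EBIT moves 1.4728 × (+21.8%) = +32.1%.

+32.1%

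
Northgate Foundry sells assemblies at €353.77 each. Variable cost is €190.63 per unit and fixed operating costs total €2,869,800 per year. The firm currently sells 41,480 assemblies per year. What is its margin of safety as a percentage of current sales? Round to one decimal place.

Unit CM = price − variable cost = €353.77 − €190.63 = €163.14. Break-even units = €2,869,800 ÷ €163.14 = 17,591.03; break-even revenue = 17,591.03 × €353.77 = €6,223,177.31.
Current sales = 41,480 × €353.77 = €14,674,379.60.
Margin of safety = (€14,674,379.60 − €6,223,177.31) ÷ €14,674,379.60 = 57.6%.

57.6%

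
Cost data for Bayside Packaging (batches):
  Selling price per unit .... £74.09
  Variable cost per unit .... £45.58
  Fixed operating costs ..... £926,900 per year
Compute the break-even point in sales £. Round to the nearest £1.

£2,408,770

CM per unit = £74.09 − £45.58 = £28.51; CM ratio = £28.51 / £74.09 = 0.3848.
Break-even revenue = fixed costs × price ÷ CM = £926,900 × £74.09 ÷ £28.51 = £2,408,770.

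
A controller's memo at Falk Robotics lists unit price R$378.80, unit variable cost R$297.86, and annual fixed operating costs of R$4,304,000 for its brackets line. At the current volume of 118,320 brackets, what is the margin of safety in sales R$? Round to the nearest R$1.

Each unit contributes R$378.80 − R$297.86 = R$80.94. Break-even units = R$4,304,000 ÷ R$80.94 = 53,175.19; break-even revenue = 53,175.19 × R$378.80 = R$20,142,762.54.
Current sales = 118,320 × R$378.80 = R$44,819,616.00.
Margin of safety = R$44,819,616.00 − R$20,142,762.54 = R$24,676,853.

R$24,676,853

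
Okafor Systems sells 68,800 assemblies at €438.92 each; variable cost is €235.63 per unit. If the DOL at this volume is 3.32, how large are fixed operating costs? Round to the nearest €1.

€9,773,595

Total contribution margin = 68,800 × €203.29 = €13,986,352.00.
DOL = contribution / EBIT, so EBIT = €13,986,352.00 / 3.32 = €4,212,756.63.
And FC = contribution − EBIT = €13,986,352.00 − €4,212,756.63 = €9,773,595.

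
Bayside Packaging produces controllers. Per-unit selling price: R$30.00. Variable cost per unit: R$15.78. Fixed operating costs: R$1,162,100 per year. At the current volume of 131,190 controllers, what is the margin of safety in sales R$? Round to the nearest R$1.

Each unit contributes R$30.00 − R$15.78 = R$14.22. Break-even units = R$1,162,100 ÷ R$14.22 = 81,722.93; break-even revenue = 81,722.93 × R$30.00 = R$2,451,687.76.
Current sales = 131,190 × R$30.00 = R$3,935,700.00.
Margin of safety = R$3,935,700.00 − R$2,451,687.76 = R$1,484,012.

R$1,484,012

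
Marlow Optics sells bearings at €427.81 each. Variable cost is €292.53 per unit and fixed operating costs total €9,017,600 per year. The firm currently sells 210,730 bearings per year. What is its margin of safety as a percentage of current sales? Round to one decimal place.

68.4%

Each unit contributes €427.81 − €292.53 = €135.28. Break-even units = €9,017,600 ÷ €135.28 = 66,658.78; break-even revenue = 66,658.78 × €427.81 = €28,517,293.44.
Actual sales revenue = 210,730 × €427.81 = €90,152,401.30.
Margin of safety = (€90,152,401.30 − €28,517,293.44) ÷ €90,152,401.30 = 68.4%.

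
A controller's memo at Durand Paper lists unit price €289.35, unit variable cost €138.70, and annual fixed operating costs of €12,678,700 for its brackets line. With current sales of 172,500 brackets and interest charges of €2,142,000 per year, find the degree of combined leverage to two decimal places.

2.33

At 172,500 units, contribution = 172,500 × €150.65 = €25,987,125.00.
EBIT = €25,987,125.00 − €12,678,700 = €13,308,425.00. Interest = €2,142,000.00.
DOL = €25,987,125.00 ÷ €13,308,425.00 = 1.9527; DFL = €13,308,425.00 ÷ €11,166,425.00 = 1.1918.
Combined leverage = 1.9527 × 1.1918 = 2.3272.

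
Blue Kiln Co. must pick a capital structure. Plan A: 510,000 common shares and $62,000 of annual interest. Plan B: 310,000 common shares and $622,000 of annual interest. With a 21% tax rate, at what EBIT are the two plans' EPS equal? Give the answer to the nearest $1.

At indifference, (EBIT − 62,000)(1 − t)/510,000 = (EBIT − 622,000)(1 − t)/310,000.
Cancelling (1 − t) and cross-multiplying: 310,000·(EBIT − 62,000) = 510,000·(EBIT − 622,000).
Solving, EBIT = (622,000·510,000 − 62,000·310,000) / (510,000 − 310,000) = 298,000,000,000 / 200,000 = 1,490,000.00.

$1,490,000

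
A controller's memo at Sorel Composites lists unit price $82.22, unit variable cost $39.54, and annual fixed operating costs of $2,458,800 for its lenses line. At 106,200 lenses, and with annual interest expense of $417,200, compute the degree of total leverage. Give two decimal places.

Total contribution margin = 106,200 × $42.68 = $4,532,616.00.
Operating income = contribution − fixed costs = $4,532,616.00 − $2,458,800 = $2,073,816.00. Interest = $417,200.00, so EBIT − I = $1,656,616.00.
Degree of total leverage = total CM / (EBIT − interest) = $4,532,616.00 / $1,656,616.00 = 2.7361.

2.74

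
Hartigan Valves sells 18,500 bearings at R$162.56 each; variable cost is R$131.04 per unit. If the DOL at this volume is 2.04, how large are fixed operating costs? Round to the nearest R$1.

Contribution at this volume is 18,500 × R$31.52 = R$583,120.00.
Since DOL = CM ÷ EBIT, EBIT = R$583,120.00 ÷ 2.04 = R$285,843.14.
And FC = contribution − EBIT = R$583,120.00 − R$285,843.14 = R$297,277.

R$297,277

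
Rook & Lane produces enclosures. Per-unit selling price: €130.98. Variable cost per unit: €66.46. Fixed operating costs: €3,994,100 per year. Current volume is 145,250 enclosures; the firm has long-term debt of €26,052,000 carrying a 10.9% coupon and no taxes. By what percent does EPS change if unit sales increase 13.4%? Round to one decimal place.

+49.5%

Contribution at this volume is 145,250 × €64.52 = €9,371,530.00.
EBIT = €9,371,530.00 − €3,994,100 = €5,377,430.00.
After interest of €2,839,668.00, pre-tax earnings = €2,537,762.00.
DCL = total CM / (EBIT − I) = €9,371,530.00 / €2,537,762.00 = 3.6928.
EPS therefore changes by 3.6928 × (+13.4%) = +49.5%.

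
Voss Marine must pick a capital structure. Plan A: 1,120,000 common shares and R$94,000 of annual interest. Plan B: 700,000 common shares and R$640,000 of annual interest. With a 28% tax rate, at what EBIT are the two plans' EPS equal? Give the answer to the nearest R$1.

R$1,550,000

Set EPS_A = EPS_B: (EBIT − R$94,000)(1 − 0.28) ÷ 1,120,000 = (EBIT − R$640,000)(1 − 0.28) ÷ 700,000.
Cancelling (1 − t) and cross-multiplying: 700,000·(EBIT − 94,000) = 1,120,000·(EBIT − 640,000).
EBIT × (1,120,000 − 700,000) = 640,000 × 1,120,000 − 94,000 × 700,000 = 651,000,000,000, so EBIT = 651,000,000,000 ÷ 420,000 = 1,550,000.00.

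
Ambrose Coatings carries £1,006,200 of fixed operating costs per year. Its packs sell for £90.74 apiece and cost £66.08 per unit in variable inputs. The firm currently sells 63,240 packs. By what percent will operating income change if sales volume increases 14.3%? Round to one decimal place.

+40.3%

Contribution at this volume is 63,240 × £24.66 = £1,559,498.40.
Operating income = contribution − fixed costs = £1,559,498.40 − £1,006,200 = £553,298.40.
Degree of operating leverage = £1,559,498.40 / £553,298.40 = 2.8185.
So EBIT moves 2.8185 × (+14.3%) = +40.3%.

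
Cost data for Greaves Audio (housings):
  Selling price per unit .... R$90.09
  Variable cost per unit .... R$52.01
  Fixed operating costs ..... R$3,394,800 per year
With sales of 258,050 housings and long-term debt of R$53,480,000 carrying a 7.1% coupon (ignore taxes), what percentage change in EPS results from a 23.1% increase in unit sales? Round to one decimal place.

At 258,050 units, contribution = 258,050 × R$38.08 = R$9,826,544.00.
EBIT = R$9,826,544.00 − R$3,394,800 = R$6,431,744.00.
After interest of R$3,797,080.00, pre-tax earnings = R$2,634,664.00.
DCL = total CM / (EBIT − I) = R$9,826,544.00 / R$2,634,664.00 = 3.7297.
%ΔEPS = DCL × %ΔSales = 3.7297 × +23.1% = +86.2%.

+86.2%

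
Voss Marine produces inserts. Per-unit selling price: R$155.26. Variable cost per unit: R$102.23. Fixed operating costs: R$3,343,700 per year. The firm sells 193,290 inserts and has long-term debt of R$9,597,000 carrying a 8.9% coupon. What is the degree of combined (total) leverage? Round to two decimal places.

At 193,290 units, contribution = 193,290 × R$53.03 = R$10,250,168.70.
EBIT = R$10,250,168.70 − R$3,343,700 = R$6,906,468.70. Interest = R$854,133.00, so EBIT − I = R$6,052,335.70.
Degree of total leverage = total CM / (EBIT − interest) = R$10,250,168.70 / R$6,052,335.70 = 1.6936.

1.69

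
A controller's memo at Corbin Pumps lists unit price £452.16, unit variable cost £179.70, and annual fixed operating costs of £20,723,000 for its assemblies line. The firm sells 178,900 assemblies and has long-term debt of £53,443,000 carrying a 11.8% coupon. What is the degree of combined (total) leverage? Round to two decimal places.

2.24

At 178,900 units, contribution = 178,900 × £272.46 = £48,743,094.00.
Operating income = contribution − fixed costs = £48,743,094.00 − £20,723,000 = £28,020,094.00. Interest = £6,306,274.00, so EBIT − I = £21,713,820.00.
DCL = contribution ÷ (EBIT − I) = £48,743,094.00 ÷ £21,713,820.00 = 2.2448.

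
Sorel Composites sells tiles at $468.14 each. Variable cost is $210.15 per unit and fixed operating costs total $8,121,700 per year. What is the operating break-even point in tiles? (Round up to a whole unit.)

31,481 tiles

Unit CM = price − variable cost = $468.14 − $210.15 = $257.99.
Break-even volume = fixed costs ÷ CM per unit = $8,121,700 ÷ $257.99 = 31,480.68, so 31,481 tiles.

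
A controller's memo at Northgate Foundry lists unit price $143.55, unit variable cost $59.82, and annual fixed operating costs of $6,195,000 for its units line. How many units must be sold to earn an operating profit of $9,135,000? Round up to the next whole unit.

Unit CM = price − variable cost = $143.55 − $59.82 = $83.73.
Need Q such that Q × $83.73 − $6,195,000 = $9,135,000, i.e. Q = $15,330,000 / $83.73 = 183,088.50 → 183,089.

183,089 units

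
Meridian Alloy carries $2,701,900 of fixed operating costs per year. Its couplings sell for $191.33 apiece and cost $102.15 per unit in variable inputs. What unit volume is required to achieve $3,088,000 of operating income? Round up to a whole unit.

Each unit contributes $191.33 − $102.15 = $89.18.
Required volume = (fixed costs + target profit) ÷ CM = ($2,701,900 + $3,088,000) ÷ $89.18 = 64,923.75, so 64,924 couplings.

64,924 couplings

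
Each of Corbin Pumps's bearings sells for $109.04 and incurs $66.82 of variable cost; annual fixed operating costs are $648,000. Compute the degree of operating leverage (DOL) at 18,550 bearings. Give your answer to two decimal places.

At 18,550 units, contribution = 18,550 × $42.22 = $783,181.00.
EBIT = $783,181.00 − $648,000 = $135,181.00.
Degree of operating leverage = $783,181.00 / $135,181.00 = 5.7936.

5.79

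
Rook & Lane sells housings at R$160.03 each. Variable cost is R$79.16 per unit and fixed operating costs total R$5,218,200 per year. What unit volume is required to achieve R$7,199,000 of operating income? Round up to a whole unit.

Unit CM = price − variable cost = R$160.03 − R$79.16 = R$80.87.
Units = (FC + target) / CM = (R$5,218,200 + R$7,199,000) / R$80.87 = 153,545.20, so 153,546 housings.

153,546 housings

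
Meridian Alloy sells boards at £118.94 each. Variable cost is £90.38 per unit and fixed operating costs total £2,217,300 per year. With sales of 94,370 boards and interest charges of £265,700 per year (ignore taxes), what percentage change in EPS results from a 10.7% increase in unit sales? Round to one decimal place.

At 94,370 units, contribution = 94,370 × £28.56 = £2,695,207.20.
Operating income = contribution − fixed costs = £2,695,207.20 − £2,217,300 = £477,907.20.
After interest of £265,700.00, pre-tax earnings = £212,207.20.
Degree of combined leverage = contribution ÷ (EBIT − I) = £2,695,207.20 ÷ £212,207.20 = 12.7008.
EPS therefore changes by 12.7008 × (+10.7%) = +135.9%.

+135.9%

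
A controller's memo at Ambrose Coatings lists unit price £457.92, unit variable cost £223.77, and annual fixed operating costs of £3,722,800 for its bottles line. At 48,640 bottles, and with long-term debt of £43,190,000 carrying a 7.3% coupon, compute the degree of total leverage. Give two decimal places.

Contribution at this volume is 48,640 × £234.15 = £11,389,056.00.
EBIT = £11,389,056.00 − £3,722,800 = £7,666,256.00. Interest = £3,152,870.00, so EBIT − I = £4,513,386.00.
DCL = contribution ÷ (EBIT − I) = £11,389,056.00 ÷ £4,513,386.00 = 2.5234.

2.52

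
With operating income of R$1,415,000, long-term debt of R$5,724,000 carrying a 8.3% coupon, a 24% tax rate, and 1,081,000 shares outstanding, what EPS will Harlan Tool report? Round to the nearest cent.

Pre-tax income = R$1,415,000 − R$475,092.00 = R$939,908.00.
Net income = R$939,908.00 × (1 − 0.24) = R$714,330.08.
EPS = R$714,330.08 ÷ 1,081,000 = R$0.66.

R$0.66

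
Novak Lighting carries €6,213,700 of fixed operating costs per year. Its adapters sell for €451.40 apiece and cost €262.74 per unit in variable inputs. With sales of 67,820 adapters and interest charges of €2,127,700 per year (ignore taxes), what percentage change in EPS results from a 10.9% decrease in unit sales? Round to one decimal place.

Total contribution margin = 67,820 × €188.66 = €12,794,921.20.
EBIT = €12,794,921.20 − €6,213,700 = €6,581,221.20.
After interest of €2,127,700.00, pre-tax earnings = €4,453,521.20.
Degree of combined leverage = contribution ÷ (EBIT − I) = €12,794,921.20 ÷ €4,453,521.20 = 2.8730.
EPS therefore changes by 2.8730 × (-10.9%) = -31.3%.

-31.3%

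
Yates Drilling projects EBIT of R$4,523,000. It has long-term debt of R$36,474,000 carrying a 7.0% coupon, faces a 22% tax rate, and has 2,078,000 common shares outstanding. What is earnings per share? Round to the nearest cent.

Interest = R$2,553,180.00, so EBT = R$4,523,000 − R$2,553,180.00 = R$1,969,820.00.
Net income = R$1,969,820.00 × (1 − 0.22) = R$1,536,459.60.
Per share: R$1,536,459.60 / 2,078,000 shares = R$0.74.

R$0.74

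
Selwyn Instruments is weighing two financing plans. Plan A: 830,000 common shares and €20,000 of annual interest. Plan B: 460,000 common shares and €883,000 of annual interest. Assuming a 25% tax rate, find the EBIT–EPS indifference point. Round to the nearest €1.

Set EPS_A = EPS_B: (EBIT − €20,000)(1 − 0.25) ÷ 830,000 = (EBIT − €883,000)(1 − 0.25) ÷ 460,000.
The (1 − t) factor cancels: (EBIT − 20,000) × 460,000 = (EBIT − 883,000) × 830,000.
Solving, EBIT = (883,000·830,000 − 20,000·460,000) / (830,000 − 460,000) = 723,690,000,000 / 370,000 = 1,955,918.92.

€1,955,919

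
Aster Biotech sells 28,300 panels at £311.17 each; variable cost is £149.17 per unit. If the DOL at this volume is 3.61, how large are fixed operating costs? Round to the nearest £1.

Contribution at this volume is 28,300 × £162.00 = £4,584,600.00.
Since DOL = CM ÷ EBIT, EBIT = £4,584,600.00 ÷ 3.61 = £1,269,972.30.
Fixed costs = CM − EBIT = £4,584,600.00 − £1,269,972.30 = £3,314,628.

£3,314,628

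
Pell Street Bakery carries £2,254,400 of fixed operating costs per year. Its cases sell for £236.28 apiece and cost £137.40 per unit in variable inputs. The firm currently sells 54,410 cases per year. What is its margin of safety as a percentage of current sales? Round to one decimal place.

Unit CM = price − variable cost = £236.28 − £137.40 = £98.88. Break-even units = £2,254,400 ÷ £98.88 = 22,799.35; break-even revenue = 22,799.35 × £236.28 = £5,387,031.07.
Current sales = 54,410 × £236.28 = £12,855,994.80.
Margin of safety = (£12,855,994.80 − £5,387,031.07) ÷ £12,855,994.80 = 58.1%.

58.1%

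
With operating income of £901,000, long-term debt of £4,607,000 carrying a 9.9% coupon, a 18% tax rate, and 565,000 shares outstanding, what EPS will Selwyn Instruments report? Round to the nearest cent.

Interest = £456,093.00, so EBT = £901,000 − £456,093.00 = £444,907.00.
After tax at 18%: net income = £444,907.00 × 0.82 = £364,823.74.
Per share: £364,823.74 / 565,000 shares = £0.65.

£0.65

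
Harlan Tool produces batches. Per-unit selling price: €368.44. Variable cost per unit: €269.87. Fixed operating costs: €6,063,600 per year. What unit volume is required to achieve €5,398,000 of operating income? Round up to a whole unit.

Contribution margin per unit = €368.44 − €269.87 = €98.57.
Need Q such that Q × €98.57 − €6,063,600 = €5,398,000, i.e. Q = €11,461,600 / €98.57 = 116,278.79 → 116,279.

116,279 batches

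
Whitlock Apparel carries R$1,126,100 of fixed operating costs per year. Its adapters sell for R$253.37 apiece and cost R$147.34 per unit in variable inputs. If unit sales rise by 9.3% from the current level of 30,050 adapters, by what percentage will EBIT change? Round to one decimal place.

Contribution at this volume is 30,050 × R$106.03 = R$3,186,201.50.
EBIT = R$3,186,201.50 − R$1,126,100 = R$2,060,101.50.
Degree of operating leverage = R$3,186,201.50 / R$2,060,101.50 = 1.5466.
%ΔEBIT = DOL × %ΔSales = 1.5466 × +9.3% = +14.4%.

+14.4%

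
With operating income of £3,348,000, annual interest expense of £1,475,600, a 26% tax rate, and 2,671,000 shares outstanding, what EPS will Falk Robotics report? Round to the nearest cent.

£0.52

Pre-tax income = £3,348,000 − £1,475,600.00 = £1,872,400.00.
After tax at 26%: net income = £1,872,400.00 × 0.74 = £1,385,576.00.
EPS = £1,385,576.00 ÷ 2,671,000 = £0.52.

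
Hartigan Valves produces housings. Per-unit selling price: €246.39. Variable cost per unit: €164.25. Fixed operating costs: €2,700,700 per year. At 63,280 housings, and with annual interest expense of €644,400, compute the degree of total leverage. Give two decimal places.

2.81

Contribution at this volume is 63,280 × €82.14 = €5,197,819.20.
Subtracting fixed costs: EBIT = €5,197,819.20 − €2,700,700 = €2,497,119.20. Interest = €644,400.00.
DOL = €5,197,819.20 ÷ €2,497,119.20 = 2.0815; DFL = €2,497,119.20 ÷ €1,852,719.20 = 1.3478.
Combined leverage = 2.0815 × 1.3478 = 2.8054.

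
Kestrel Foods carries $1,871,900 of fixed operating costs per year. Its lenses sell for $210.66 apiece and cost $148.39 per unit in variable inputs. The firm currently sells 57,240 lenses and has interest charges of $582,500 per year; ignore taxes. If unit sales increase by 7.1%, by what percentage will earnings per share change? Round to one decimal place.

+22.8%

Contribution at this volume is 57,240 × $62.27 = $3,564,334.80.
EBIT = $3,564,334.80 − $1,871,900 = $1,692,434.80.
After interest of $582,500.00, pre-tax earnings = $1,109,934.80.
DCL = total CM / (EBIT − I) = $3,564,334.80 / $1,109,934.80 = 3.2113.
%ΔEPS = DCL × %ΔSales = 3.2113 × +7.1% = +22.8%.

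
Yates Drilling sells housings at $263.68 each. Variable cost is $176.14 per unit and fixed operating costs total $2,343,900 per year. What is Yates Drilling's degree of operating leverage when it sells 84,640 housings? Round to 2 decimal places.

1.46

At 84,640 units, contribution = 84,640 × $87.54 = $7,409,385.60.
EBIT = $7,409,385.60 − $2,343,900 = $5,065,485.60.
So DOL = total CM / EBIT = $7,409,385.60 / $5,065,485.60 = 1.4627.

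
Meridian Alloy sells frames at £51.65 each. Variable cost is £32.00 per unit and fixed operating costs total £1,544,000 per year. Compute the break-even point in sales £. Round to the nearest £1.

£4,058,402

CM per unit = £51.65 − £32.00 = £19.65; CM ratio = £19.65 / £51.65 = 0.3804.
Break-even revenue = fixed costs × price ÷ CM = £1,544,000 × £51.65 ÷ £19.65 = £4,058,402.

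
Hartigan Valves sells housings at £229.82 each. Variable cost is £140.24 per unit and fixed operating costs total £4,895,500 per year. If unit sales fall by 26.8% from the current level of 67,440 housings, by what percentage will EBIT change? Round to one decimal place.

-141.3%

At 67,440 units, contribution = 67,440 × £89.58 = £6,041,275.20.
EBIT = £6,041,275.20 − £4,895,500 = £1,145,775.20.
Degree of operating leverage = £6,041,275.20 / £1,145,775.20 = 5.2727.
Operating income changes by 5.2727 × -26.8% = -141.3%.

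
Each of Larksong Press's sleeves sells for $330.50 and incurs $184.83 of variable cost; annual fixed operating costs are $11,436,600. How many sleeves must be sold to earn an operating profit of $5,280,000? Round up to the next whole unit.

114,757 sleeves

Contribution margin per unit = $330.50 − $184.83 = $145.67.
Required volume = (fixed costs + target profit) ÷ CM = ($11,436,600 + $5,280,000) ÷ $145.67 = 114,756.64, so 114,757 sleeves.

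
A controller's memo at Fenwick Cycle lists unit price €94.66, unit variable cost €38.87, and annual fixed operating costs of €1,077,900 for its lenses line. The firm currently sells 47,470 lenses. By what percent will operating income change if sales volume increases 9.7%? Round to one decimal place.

Total contribution margin = 47,470 × €55.79 = €2,648,351.30.
Subtracting fixed costs: EBIT = €2,648,351.30 − €1,077,900 = €1,570,451.30.
So DOL = total CM / EBIT = €2,648,351.30 / €1,570,451.30 = 1.6864.
%ΔEBIT = DOL × %ΔSales = 1.6864 × +9.7% = +16.4%.

+16.4%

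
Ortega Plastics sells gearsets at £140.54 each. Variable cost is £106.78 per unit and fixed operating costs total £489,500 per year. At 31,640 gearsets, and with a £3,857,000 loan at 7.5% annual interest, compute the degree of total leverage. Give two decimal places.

3.69

Contribution at this volume is 31,640 × £33.76 = £1,068,166.40.
Subtracting fixed costs: EBIT = £1,068,166.40 − £489,500 = £578,666.40. Interest = £289,275.00.
DOL = £1,068,166.40 ÷ £578,666.40 = 1.8459; DFL = £578,666.40 ÷ £289,391.40 = 1.9996.
Combined leverage = 1.8459 × 1.9996 = 3.6911.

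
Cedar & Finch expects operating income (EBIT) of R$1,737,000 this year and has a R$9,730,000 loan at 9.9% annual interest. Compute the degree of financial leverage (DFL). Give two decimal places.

2.24

Interest = R$963,270.00.
DFL = EBIT ÷ (EBIT − I) = R$1,737,000 ÷ (R$1,737,000 − R$963,270.00) = R$1,737,000 ÷ R$773,730.00 = 2.2450.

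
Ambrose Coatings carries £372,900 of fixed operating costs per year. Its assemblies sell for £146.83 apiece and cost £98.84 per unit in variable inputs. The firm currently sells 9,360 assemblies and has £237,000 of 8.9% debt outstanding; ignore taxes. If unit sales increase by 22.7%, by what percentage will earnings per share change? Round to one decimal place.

+184.7%

At 9,360 units, contribution = 9,360 × £47.99 = £449,186.40.
Operating income = contribution − fixed costs = £449,186.40 − £372,900 = £76,286.40.
Interest = £21,093.00, so EBIT − I = £55,193.40.
DCL = total CM / (EBIT − I) = £449,186.40 / £55,193.40 = 8.1384.
%ΔEPS = DCL × %ΔSales = 8.1384 × +22.7% = +184.7%.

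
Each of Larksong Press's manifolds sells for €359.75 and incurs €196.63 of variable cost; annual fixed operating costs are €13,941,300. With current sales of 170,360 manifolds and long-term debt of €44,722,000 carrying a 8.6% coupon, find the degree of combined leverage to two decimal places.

At 170,360 units, contribution = 170,360 × €163.12 = €27,789,123.20.
Operating income = contribution − fixed costs = €27,789,123.20 − €13,941,300 = €13,847,823.20. Interest = €3,846,092.00, so EBIT − I = €10,001,731.20.
Degree of total leverage = total CM / (EBIT − interest) = €27,789,123.20 / €10,001,731.20 = 2.7784.

2.78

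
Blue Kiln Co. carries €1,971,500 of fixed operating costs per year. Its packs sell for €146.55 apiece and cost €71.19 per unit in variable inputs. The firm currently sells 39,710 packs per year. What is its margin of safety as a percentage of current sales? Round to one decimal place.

Each unit contributes €146.55 − €71.19 = €75.36. Break-even units = €1,971,500 ÷ €75.36 = 26,161.09; break-even revenue = 26,161.09 × €146.55 = €3,833,908.24.
Actual sales revenue = 39,710 × €146.55 = €5,819,500.50.
Margin of safety = (€5,819,500.50 − €3,833,908.24) ÷ €5,819,500.50 = 34.1%.

34.1%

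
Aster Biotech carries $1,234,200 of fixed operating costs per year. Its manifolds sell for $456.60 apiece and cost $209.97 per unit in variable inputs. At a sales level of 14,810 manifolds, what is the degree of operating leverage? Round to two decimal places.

Contribution at this volume is 14,810 × $246.63 = $3,652,590.30.
Operating income = contribution − fixed costs = $3,652,590.30 − $1,234,200 = $2,418,390.30.
Degree of operating leverage = $3,652,590.30 / $2,418,390.30 = 1.5103.

1.51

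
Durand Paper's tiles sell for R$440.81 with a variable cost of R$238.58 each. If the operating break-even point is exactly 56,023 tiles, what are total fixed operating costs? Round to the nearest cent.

R$11,329,531.29

Contribution margin per unit = R$440.81 − R$238.58 = R$202.23.
Fixed costs = break-even units × CM = 56,023 × R$202.23 = R$11,329,531.29.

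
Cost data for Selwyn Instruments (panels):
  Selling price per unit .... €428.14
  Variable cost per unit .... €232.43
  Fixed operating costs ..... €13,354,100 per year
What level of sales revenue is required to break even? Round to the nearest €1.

Contribution margin per unit = €428.14 − €232.43 = €195.71, a CM ratio of €195.71 ÷ €428.14 = 0.4571.
Break-even sales = FC ÷ CM ratio = €13,354,100 × €428.14 / €195.71 = €29,213,757.

€29,213,757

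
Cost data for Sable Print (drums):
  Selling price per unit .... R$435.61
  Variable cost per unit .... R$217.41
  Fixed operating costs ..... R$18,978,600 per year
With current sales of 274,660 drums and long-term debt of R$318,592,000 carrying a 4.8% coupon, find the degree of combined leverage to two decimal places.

2.34

Contribution at this volume is 274,660 × R$218.20 = R$59,930,812.00.
Operating income = contribution − fixed costs = R$59,930,812.00 − R$18,978,600 = R$40,952,212.00. Interest = R$15,292,416.00.
DOL = R$59,930,812.00 ÷ R$40,952,212.00 = 1.4634; DFL = R$40,952,212.00 ÷ R$25,659,796.00 = 1.5960.
DCL = DOL × DFL = 1.4634 × 1.5960 = 2.3356.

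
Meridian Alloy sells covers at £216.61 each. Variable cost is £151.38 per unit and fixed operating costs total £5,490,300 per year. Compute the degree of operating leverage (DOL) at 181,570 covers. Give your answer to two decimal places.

At 181,570 units, contribution = 181,570 × £65.23 = £11,843,811.10.
Operating income = contribution − fixed costs = £11,843,811.10 − £5,490,300 = £6,353,511.10.
So DOL = total CM / EBIT = £11,843,811.10 / £6,353,511.10 = 1.8641.

1.86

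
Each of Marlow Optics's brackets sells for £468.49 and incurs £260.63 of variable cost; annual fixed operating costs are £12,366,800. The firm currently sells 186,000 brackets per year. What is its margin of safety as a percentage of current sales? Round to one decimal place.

Each unit contributes £468.49 − £260.63 = £207.86. Break-even units = £12,366,800 ÷ £207.86 = 59,495.81; break-even revenue = 59,495.81 × £468.49 = £27,873,194.13.
Actual sales revenue = 186,000 × £468.49 = £87,139,140.00.
Margin of safety = (£87,139,140.00 − £27,873,194.13) ÷ £87,139,140.00 = 68.0%.

68.0%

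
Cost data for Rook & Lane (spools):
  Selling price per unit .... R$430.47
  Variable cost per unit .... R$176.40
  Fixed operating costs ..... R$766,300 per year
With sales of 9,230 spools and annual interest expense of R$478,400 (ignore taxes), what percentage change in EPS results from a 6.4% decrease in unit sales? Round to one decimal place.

At 9,230 units, contribution = 9,230 × R$254.07 = R$2,345,066.10.
EBIT = R$2,345,066.10 − R$766,300 = R$1,578,766.10.
After interest of R$478,400.00, pre-tax earnings = R$1,100,366.10.
DCL = total CM / (EBIT − I) = R$2,345,066.10 / R$1,100,366.10 = 2.1312.
%ΔEPS = DCL × %ΔSales = 2.1312 × -6.4% = -13.6%.

-13.6%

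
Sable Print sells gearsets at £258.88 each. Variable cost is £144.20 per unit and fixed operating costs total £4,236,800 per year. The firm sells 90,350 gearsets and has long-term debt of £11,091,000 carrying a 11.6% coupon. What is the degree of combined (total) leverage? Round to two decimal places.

At 90,350 units, contribution = 90,350 × £114.68 = £10,361,338.00.
Subtracting fixed costs: EBIT = £10,361,338.00 − £4,236,800 = £6,124,538.00. Interest = £1,286,556.00.
DOL = £10,361,338.00 ÷ £6,124,538.00 = 1.6918; DFL = £6,124,538.00 ÷ £4,837,982.00 = 1.2659.
Combined leverage = 1.6918 × 1.2659 = 2.1416.

2.14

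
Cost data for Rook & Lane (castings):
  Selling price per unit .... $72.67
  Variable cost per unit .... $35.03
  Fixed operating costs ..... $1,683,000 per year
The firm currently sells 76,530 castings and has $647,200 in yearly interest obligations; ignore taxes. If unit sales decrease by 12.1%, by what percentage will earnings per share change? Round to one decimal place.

-63.3%

At 76,530 units, contribution = 76,530 × $37.64 = $2,880,589.20.
Subtracting fixed costs: EBIT = $2,880,589.20 − $1,683,000 = $1,197,589.20.
Interest = $647,200.00, so EBIT − I = $550,389.20.
DCL = total CM / (EBIT − I) = $2,880,589.20 / $550,389.20 = 5.2337.
EPS therefore changes by 5.2337 × (-12.1%) = -63.3%.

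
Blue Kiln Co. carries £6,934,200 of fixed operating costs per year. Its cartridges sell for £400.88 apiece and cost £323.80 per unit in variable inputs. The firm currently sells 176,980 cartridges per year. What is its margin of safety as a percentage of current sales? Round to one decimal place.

Unit CM = price − variable cost = £400.88 − £323.80 = £77.08. Break-even units = £6,934,200 ÷ £77.08 = 89,961.08; break-even revenue = 89,961.08 × £400.88 = £36,063,597.51.
Current sales = 176,980 × £400.88 = £70,947,742.40.
Margin of safety = (£70,947,742.40 − £36,063,597.51) ÷ £70,947,742.40 = 49.2%.

49.2%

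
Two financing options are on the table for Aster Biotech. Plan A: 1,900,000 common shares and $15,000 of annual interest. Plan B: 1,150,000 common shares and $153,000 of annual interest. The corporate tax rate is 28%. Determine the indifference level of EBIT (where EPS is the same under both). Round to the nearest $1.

$364,600

At indifference, (EBIT − 15,000)(1 − t)/1,900,000 = (EBIT − 153,000)(1 − t)/1,150,000.
Cancelling (1 − t) and cross-multiplying: 1,150,000·(EBIT − 15,000) = 1,900,000·(EBIT − 153,000).
Solving, EBIT = (153,000·1,900,000 − 15,000·1,150,000) / (1,900,000 − 1,150,000) = 273,450,000,000 / 750,000 = 364,600.00.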